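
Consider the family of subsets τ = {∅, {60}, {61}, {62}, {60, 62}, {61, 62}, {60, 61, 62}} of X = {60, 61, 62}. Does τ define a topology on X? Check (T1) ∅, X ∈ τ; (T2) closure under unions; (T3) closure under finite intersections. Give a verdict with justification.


τ is NOT a topology on X.

Axiom (T1): ∅ ∈ τ? Yes; X ∈ τ? Yes.
Axiom (T2/T3): check pairwise unions and intersections of members of τ.
Counterexample for (T2): {60} ∪ {61} = {60, 61} ∉ τ. Therefore τ is NOT a topology.


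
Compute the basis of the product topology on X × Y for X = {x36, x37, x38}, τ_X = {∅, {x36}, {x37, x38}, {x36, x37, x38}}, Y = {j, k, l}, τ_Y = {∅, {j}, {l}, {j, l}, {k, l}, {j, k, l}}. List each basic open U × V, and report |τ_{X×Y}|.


Basis B = {∅ × ∅, {x36} × {j}, {x36} × {l}, {x36} × {j, l}, {x36} × {k, l}, {x37, x38} × {j}, {x37, x38} × {l}, {x36} × {j, k, l}, {x36, x37, x38} × {j}, {x36, x37, x38} × {l}, {x37, x38} × {j, l}, {x37, x38} × {k, l}, {x36, x37, x38} × {j, l}, {x36, x37, x38} × {k, l}, {x37, x38} × {j, k, l}, {x36, x37, x38} × {j, k, l}}; |τ_{X×Y}| = 36.

Enumerate products U × V with U ∈ τ_X, V ∈ τ_Y (deduplicated):
  ∅ × ∅ = {} (∅)
  {x36} × {j} = {(x36,j)}
  {x36} × {l} = {(x36,l)}
  {x36} × {j, l} = {(x36,j), (x36,l)}
  {x36} × {k, l} = {(x36,k), (x36,l)}
  {x37, x38} × {j} = {(x37,j), (x38,j)}
  {x37, x38} × {l} = {(x37,l), (x38,l)}
  {x36} × {j, k, l} = {(x36,j), (x36,k), (x36,l)}
  {x36, x37, x38} × {j} = {(x36,j), (x37,j), (x38,j)}
  {x36, x37, x38} × {l} = {(x36,l), (x37,l), (x38,l)}
  {x37, x38} × {j, l} = {(x37,j), (x37,l), (x38,j), (x38,l)}
  {x37, x38} × {k, l} = {(x37,k), (x37,l), (x38,k), (x38,l)}
  {x36, x37, x38} × {j, l} = {(x36,j), (x36,l), (x37,j), (x37,l), (x38,j), (x38,l)}
  {x36, x37, x38} × {k, l} = {(x36,k), (x36,l), (x37,k), (x37,l), (x38,k), (x38,l)}
  {x37, x38} × {j, k, l} = {(x37,j), (x37,k), (x37,l), (x38,j), (x38,k), (x38,l)}
  {x36, x37, x38} × {j, k, l} = {(x36,j), (x36,k), (x36,l), (x37,j), (x37,k), (x37,l), (x38,j), (x38,k), (x38,l)}
These 16 distinct sets form the basis B.
Close under arbitrary unions to get τ_{X×Y}; counting gives |τ_{X×Y}| = 36.


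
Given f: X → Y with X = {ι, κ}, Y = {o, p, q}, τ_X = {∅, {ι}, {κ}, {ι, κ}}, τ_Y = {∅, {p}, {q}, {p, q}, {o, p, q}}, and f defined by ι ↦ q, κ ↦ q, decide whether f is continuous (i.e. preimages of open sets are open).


f IS continuous.

Compute f^{-1}(U) for each U ∈ τ_Y:
  U = ∅: f^{-1}(U) = ∅ ∈ τ_X ✓.
  U = {p}: f^{-1}(U) = ∅ ∈ τ_X ✓.
  U = {q}: f^{-1}(U) = {ι, κ} ∈ τ_X ✓.
  U = {p, q}: f^{-1}(U) = {ι, κ} ∈ τ_X ✓.
  U = {o, p, q}: f^{-1}(U) = {ι, κ} ∈ τ_X ✓.
Every preimage lies in τ_X, so f IS continuous.


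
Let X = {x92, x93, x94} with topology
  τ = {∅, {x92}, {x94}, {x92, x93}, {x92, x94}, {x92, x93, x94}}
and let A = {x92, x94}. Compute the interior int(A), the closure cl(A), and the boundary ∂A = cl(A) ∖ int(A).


int(A) = {x92, x94}, cl(A) = {x92, x93, x94}, ∂A = {x93}.

Closed sets in (X, τ) are complements of opens:
  closed(X, τ) = {∅, {x93}, {x94}, {x92, x93}, {x93, x94}, {x92, x93, x94}}.
int(A) = ⋃ {U ∈ τ : U ⊆ A}. Opens contained in A: ∅, {x92}, {x94}, {x92, x94}.
Taking the union of these: int(A) = {x92, x94}.
cl(A) = ⋂ {C closed : A ⊆ C}. Closed sets containing A: {x92, x93, x94}.
Intersecting these: cl(A) = {x92, x93, x94}.
∂A = cl(A) ∖ int(A) = {x92, x93, x94} ∖ {x92, x94} = {x93}.


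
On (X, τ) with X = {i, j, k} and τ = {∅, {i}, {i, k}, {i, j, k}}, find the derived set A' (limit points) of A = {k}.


A' = {j}

For each x ∈ X, list the open sets U ∈ τ with x ∈ U, then check whether U ∩ (A ∖ {x}) ≠ ∅ for every such U.
  x = i: open {i} ∋ x has {i} ∩ (A ∖ {i}) = ∅, so x is NOT a limit point.
  x = j: opens ∋ x are {i, j, k}; each meets A ∖ {j}, so x IS a limit point.
  x = k: open {i, k} ∋ x has {i, k} ∩ (A ∖ {k}) = ∅, so x is NOT a limit point.
Collecting: A' = {j}.


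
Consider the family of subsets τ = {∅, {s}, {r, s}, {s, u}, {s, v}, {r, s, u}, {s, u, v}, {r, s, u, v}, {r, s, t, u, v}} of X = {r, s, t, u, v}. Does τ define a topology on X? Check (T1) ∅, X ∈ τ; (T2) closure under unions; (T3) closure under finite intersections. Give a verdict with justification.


τ is NOT a topology on X.

Axiom (T1): ∅ ∈ τ? Yes; X ∈ τ? Yes.
Axiom (T2/T3): check pairwise unions and intersections of members of τ.
Counterexample for (T2): {r, s} ∪ {s, v} = {r, s, v} ∉ τ. Therefore τ is NOT a topology.


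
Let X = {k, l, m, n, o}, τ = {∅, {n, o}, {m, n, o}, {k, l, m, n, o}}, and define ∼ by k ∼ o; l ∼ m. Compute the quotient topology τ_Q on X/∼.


X/∼ = {[k=o], [l=m], [n]}; |τ_Q| = 2.

Equivalence classes: [k=o], [l=m], [n].
Quotient map π: X → X/∼ sends k ↦ [k=o], l ↦ [l=m], m ↦ [l=m], n ↦ [n], o ↦ [k=o].
For each subset V ⊆ X/∼, compute π^{-1}(V) ⊆ X and check whether π^{-1}(V) ∈ τ. V is open in τ_Q iff π^{-1}(V) ∈ τ.
  V = {}: π^{-1}(V) = ∅ ∈ τ ✓.
  V = {[k=o]}: π^{-1}(V) = {k, o} ∉ τ ✗.
  V = {[l=m]}: π^{-1}(V) = {l, m} ∉ τ ✗.
  V = {[k=o], [l=m]}: π^{-1}(V) = {k, l, m, o} ∉ τ ✗.
  V = {[n]}: π^{-1}(V) = {n} ∉ τ ✗.
  V = {[k=o], [n]}: π^{-1}(V) = {k, n, o} ∉ τ ✗.
  V = {[l=m], [n]}: π^{-1}(V) = {l, m, n} ∉ τ ✗.
  V = {[k=o], [l=m], [n]}: π^{-1}(V) = {k, l, m, n, o} ∈ τ ✓.
Open sets in the quotient: τ_Q = {{}, {[k=o], [l=m], [n]}} (2 elements).


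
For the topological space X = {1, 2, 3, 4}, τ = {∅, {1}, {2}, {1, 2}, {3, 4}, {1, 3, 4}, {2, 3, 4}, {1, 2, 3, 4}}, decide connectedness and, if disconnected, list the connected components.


(X, τ) is disconnected; components = [{1}, {2}, {3, 4}].

Find clopen sets (U ∈ τ with X ∖ U ∈ τ):
  U = ∅, X ∖ U = {1, 2, 3, 4} — both open, so U is clopen.
  U = {1}, X ∖ U = {2, 3, 4} — both open, so U is clopen.
  U = {2}, X ∖ U = {1, 3, 4} — both open, so U is clopen.
  U = {1, 2}, X ∖ U = {3, 4} — both open, so U is clopen.
  U = {3, 4}, X ∖ U = {1, 2} — both open, so U is clopen.
  U = {1, 3, 4}, X ∖ U = {2} — both open, so U is clopen.
  U = {2, 3, 4}, X ∖ U = {1} — both open, so U is clopen.
  U = {1, 2, 3, 4}, X ∖ U = ∅ — both open, so U is clopen.
Nontrivial clopen(s) exist: e.g. {3, 4}. So (X, τ) is disconnected.
Compute connected components by grouping points that agree on all clopens:
  component: {1}
  component: {2}
  component: {3, 4}


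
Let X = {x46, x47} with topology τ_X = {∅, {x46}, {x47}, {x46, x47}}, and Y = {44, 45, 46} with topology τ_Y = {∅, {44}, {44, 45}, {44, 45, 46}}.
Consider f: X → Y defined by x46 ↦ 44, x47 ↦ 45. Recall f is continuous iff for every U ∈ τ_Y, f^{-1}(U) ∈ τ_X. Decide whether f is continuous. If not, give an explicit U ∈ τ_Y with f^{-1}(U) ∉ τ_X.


f IS continuous.

Compute f^{-1}(U) for each U ∈ τ_Y:
  U = ∅: f^{-1}(U) = ∅ ∈ τ_X ✓.
  U = {44}: f^{-1}(U) = {x46} ∈ τ_X ✓.
  U = {44, 45}: f^{-1}(U) = {x46, x47} ∈ τ_X ✓.
  U = {44, 45, 46}: f^{-1}(U) = {x46, x47} ∈ τ_X ✓.
Every preimage lies in τ_X, so f IS continuous.


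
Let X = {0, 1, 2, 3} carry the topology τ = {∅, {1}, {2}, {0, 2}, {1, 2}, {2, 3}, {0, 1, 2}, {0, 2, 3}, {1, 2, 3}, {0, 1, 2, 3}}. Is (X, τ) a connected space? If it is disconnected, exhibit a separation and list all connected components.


(X, τ) is disconnected; components = [{1}, {0, 2, 3}].

Find clopen sets (U ∈ τ with X ∖ U ∈ τ):
  U = ∅, X ∖ U = {0, 1, 2, 3} — both open, so U is clopen.
  U = {1}, X ∖ U = {0, 2, 3} — both open, so U is clopen.
  U = {0, 2, 3}, X ∖ U = {1} — both open, so U is clopen.
  U = {0, 1, 2, 3}, X ∖ U = ∅ — both open, so U is clopen.
Nontrivial clopen(s) exist: e.g. {0, 2, 3}. So (X, τ) is disconnected.
Compute connected components by grouping points that agree on all clopens:
  component: {1}
  component: {0, 2, 3}


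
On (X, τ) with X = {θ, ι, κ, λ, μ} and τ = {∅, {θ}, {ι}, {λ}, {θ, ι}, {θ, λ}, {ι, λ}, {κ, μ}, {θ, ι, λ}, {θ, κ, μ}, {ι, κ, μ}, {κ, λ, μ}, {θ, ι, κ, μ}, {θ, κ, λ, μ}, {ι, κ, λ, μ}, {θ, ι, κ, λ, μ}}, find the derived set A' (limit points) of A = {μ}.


A' = {κ}

For each x ∈ X, list the open sets U ∈ τ with x ∈ U, then check whether U ∩ (A ∖ {x}) ≠ ∅ for every such U.
  x = θ: open {θ} ∋ x has {θ} ∩ (A ∖ {θ}) = ∅, so x is NOT a limit point.
  x = ι: open {ι} ∋ x has {ι} ∩ (A ∖ {ι}) = ∅, so x is NOT a limit point.
  x = κ: opens ∋ x are {κ, μ}, {θ, κ, μ}, {ι, κ, μ}, {κ, λ, μ}, {θ, ι, κ, μ}, {θ, κ, λ, μ}, {ι, κ, λ, μ}, {θ, ι, κ, λ, μ}; each meets A ∖ {κ}, so x IS a limit point.
  x = λ: open {λ} ∋ x has {λ} ∩ (A ∖ {λ}) = ∅, so x is NOT a limit point.
  x = μ: open {κ, μ} ∋ x has {κ, μ} ∩ (A ∖ {μ}) = ∅, so x is NOT a limit point.
Collecting: A' = {κ}.


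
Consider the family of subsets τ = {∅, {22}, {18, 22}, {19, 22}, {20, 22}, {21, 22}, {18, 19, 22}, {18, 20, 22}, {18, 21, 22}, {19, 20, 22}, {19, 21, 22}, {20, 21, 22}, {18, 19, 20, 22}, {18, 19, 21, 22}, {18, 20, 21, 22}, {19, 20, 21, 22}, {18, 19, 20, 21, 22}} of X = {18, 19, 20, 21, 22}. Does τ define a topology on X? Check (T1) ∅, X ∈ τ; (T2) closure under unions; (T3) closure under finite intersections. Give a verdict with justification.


τ IS a topology on X.

Axiom (T1): ∅ ∈ τ? Yes; X ∈ τ? Yes.
Axiom (T2/T3): check pairwise unions and intersections of members of τ.
All pairwise intersections and unions checked — each lies in τ. Therefore τ satisfies (T1), (T2), (T3): it IS a topology on X.


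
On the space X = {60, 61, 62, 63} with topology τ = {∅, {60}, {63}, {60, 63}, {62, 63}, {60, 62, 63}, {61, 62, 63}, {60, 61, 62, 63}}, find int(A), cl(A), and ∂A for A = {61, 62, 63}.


int(A) = {61, 62, 63}, cl(A) = {61, 62, 63}, ∂A = ∅.

Closed sets in (X, τ) are complements of opens:
  closed(X, τ) = {∅, {60}, {61}, {60, 61}, {61, 62}, {60, 61, 62}, {61, 62, 63}, {60, 61, 62, 63}}.
int(A) = ⋃ {U ∈ τ : U ⊆ A}. Opens contained in A: ∅, {63}, {62, 63}, {61, 62, 63}.
Taking the union of these: int(A) = {61, 62, 63}.
cl(A) = ⋂ {C closed : A ⊆ C}. Closed sets containing A: {61, 62, 63}, {60, 61, 62, 63}.
Intersecting these: cl(A) = {61, 62, 63}.
∂A = cl(A) ∖ int(A) = {61, 62, 63} ∖ {61, 62, 63} = ∅.


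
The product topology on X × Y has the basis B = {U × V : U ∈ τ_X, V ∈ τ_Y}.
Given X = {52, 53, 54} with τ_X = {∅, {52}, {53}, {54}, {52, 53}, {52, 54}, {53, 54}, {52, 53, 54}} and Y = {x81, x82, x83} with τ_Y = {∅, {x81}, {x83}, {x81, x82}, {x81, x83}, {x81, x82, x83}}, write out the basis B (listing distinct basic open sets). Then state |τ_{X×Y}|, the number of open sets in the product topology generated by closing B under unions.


Basis B = {∅ × ∅, {52} × {x81}, {52} × {x83}, {53} × {x81}, {53} × {x83}, {54} × {x81}, {54} × {x83}, {52} × {x81, x82}, {52} × {x81, x83}, {52, 53} × {x81}, {52, 54} × {x81}, {52, 53} × {x83}, {52, 54} × {x83}, {53} × {x81, x82}, {53} × {x81, x83}, {53, 54} × {x81}, {53, 54} × {x83}, {54} × {x81, x82}, {54} × {x81, x83}, {52} × {x81, x82, x83}, {52, 53, 54} × {x81}, {52, 53, 54} × {x83}, {53} × {x81, x82, x83}, {54} × {x81, x82, x83}, {52, 53} × {x81, x82}, {52, 54} × {x81, x82}, {52, 53} × {x81, x83}, {52, 54} × {x81, x83}, {53, 54} × {x81, x82}, {53, 54} × {x81, x83}, {52, 53} × {x81, x82, x83}, {52, 54} × {x81, x82, x83}, {52, 53, 54} × {x81, x82}, {52, 53, 54} × {x81, x83}, {53, 54} × {x81, x82, x83}, {52, 53, 54} × {x81, x82, x83}}; |τ_{X×Y}| = 216.

Enumerate products U × V with U ∈ τ_X, V ∈ τ_Y (deduplicated):
  ∅ × ∅ = {} (∅)
  {52} × {x81} = {(52,x81)}
  {52} × {x83} = {(52,x83)}
  {53} × {x81} = {(53,x81)}
  {53} × {x83} = {(53,x83)}
  {54} × {x81} = {(54,x81)}
  {54} × {x83} = {(54,x83)}
  {52} × {x81, x82} = {(52,x81), (52,x82)}
  {52} × {x81, x83} = {(52,x81), (52,x83)}
  {52, 53} × {x81} = {(52,x81), (53,x81)}
  {52, 54} × {x81} = {(52,x81), (54,x81)}
  {52, 53} × {x83} = {(52,x83), (53,x83)}
  {52, 54} × {x83} = {(52,x83), (54,x83)}
  {53} × {x81, x82} = {(53,x81), (53,x82)}
  {53} × {x81, x83} = {(53,x81), (53,x83)}
  {53, 54} × {x81} = {(53,x81), (54,x81)}
  {53, 54} × {x83} = {(53,x83), (54,x83)}
  {54} × {x81, x82} = {(54,x81), (54,x82)}
  {54} × {x81, x83} = {(54,x81), (54,x83)}
  {52} × {x81, x82, x83} = {(52,x81), (52,x82), (52,x83)}
  {52, 53, 54} × {x81} = {(52,x81), (53,x81), (54,x81)}
  {52, 53, 54} × {x83} = {(52,x83), (53,x83), (54,x83)}
  {53} × {x81, x82, x83} = {(53,x81), (53,x82), (53,x83)}
  {54} × {x81, x82, x83} = {(54,x81), (54,x82), (54,x83)}
  {52, 53} × {x81, x82} = {(52,x81), (52,x82), (53,x81), (53,x82)}
  {52, 54} × {x81, x82} = {(52,x81), (52,x82), (54,x81), (54,x82)}
  {52, 53} × {x81, x83} = {(52,x81), (52,x83), (53,x81), (53,x83)}
  {52, 54} × {x81, x83} = {(52,x81), (52,x83), (54,x81), (54,x83)}
  {53, 54} × {x81, x82} = {(53,x81), (53,x82), (54,x81), (54,x82)}
  {53, 54} × {x81, x83} = {(53,x81), (53,x83), (54,x81), (54,x83)}
  {52, 53} × {x81, x82, x83} = {(52,x81), (52,x82), (52,x83), (53,x81), (53,x82), (53,x83)}
  {52, 54} × {x81, x82, x83} = {(52,x81), (52,x82), (52,x83), (54,x81), (54,x82), (54,x83)}
  {52, 53, 54} × {x81, x82} = {(52,x81), (52,x82), (53,x81), (53,x82), (54,x81), (54,x82)}
  {52, 53, 54} × {x81, x83} = {(52,x81), (52,x83), (53,x81), (53,x83), (54,x81), (54,x83)}
  {53, 54} × {x81, x82, x83} = {(53,x81), (53,x82), (53,x83), (54,x81), (54,x82), (54,x83)}
  {52, 53, 54} × {x81, x82, x83} = {(52,x81), (52,x82), (52,x83), (53,x81), (53,x82), (53,x83), (54,x81), (54,x82), (54,x83)}
These 36 distinct sets form the basis B.
Close under arbitrary unions to get τ_{X×Y}; counting gives |τ_{X×Y}| = 216.


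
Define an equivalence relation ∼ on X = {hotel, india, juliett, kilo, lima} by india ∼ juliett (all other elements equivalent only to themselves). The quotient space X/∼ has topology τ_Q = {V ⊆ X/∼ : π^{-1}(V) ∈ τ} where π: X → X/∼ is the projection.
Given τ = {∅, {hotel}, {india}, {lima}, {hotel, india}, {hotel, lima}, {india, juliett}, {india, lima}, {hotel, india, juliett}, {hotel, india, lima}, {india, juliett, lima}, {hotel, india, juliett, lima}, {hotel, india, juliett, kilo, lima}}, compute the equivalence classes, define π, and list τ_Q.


X/∼ = {[hotel], [india=juliett], [kilo], [lima]}; |τ_Q| = 9.

Equivalence classes: [hotel], [india=juliett], [kilo], [lima].
Quotient map π: X → X/∼ sends hotel ↦ [hotel], india ↦ [india=juliett], juliett ↦ [india=juliett], kilo ↦ [kilo], lima ↦ [lima].
For each subset V ⊆ X/∼, compute π^{-1}(V) ⊆ X and check whether π^{-1}(V) ∈ τ. V is open in τ_Q iff π^{-1}(V) ∈ τ.
  V = {}: π^{-1}(V) = ∅ ∈ τ ✓.
  V = {[hotel]}: π^{-1}(V) = {hotel} ∈ τ ✓.
  V = {[india=juliett]}: π^{-1}(V) = {india, juliett} ∈ τ ✓.
  V = {[hotel], [india=juliett]}: π^{-1}(V) = {hotel, india, juliett} ∈ τ ✓.
  V = {[kilo]}: π^{-1}(V) = {kilo} ∉ τ ✗.
  V = {[hotel], [kilo]}: π^{-1}(V) = {hotel, kilo} ∉ τ ✗.
  V = {[india=juliett], [kilo]}: π^{-1}(V) = {india, juliett, kilo} ∉ τ ✗.
  V = {[hotel], [india=juliett], [kilo]}: π^{-1}(V) = {hotel, india, juliett, kilo} ∉ τ ✗.
  V = {[lima]}: π^{-1}(V) = {lima} ∈ τ ✓.
  V = {[hotel], [lima]}: π^{-1}(V) = {hotel, lima} ∈ τ ✓.
  V = {[india=juliett], [lima]}: π^{-1}(V) = {india, juliett, lima} ∈ τ ✓.
  V = {[hotel], [india=juliett], [lima]}: π^{-1}(V) = {hotel, india, juliett, lima} ∈ τ ✓.
  V = {[kilo], [lima]}: π^{-1}(V) = {kilo, lima} ∉ τ ✗.
  V = {[hotel], [kilo], [lima]}: π^{-1}(V) = {hotel, kilo, lima} ∉ τ ✗.
  V = {[india=juliett], [kilo], [lima]}: π^{-1}(V) = {india, juliett, kilo, lima} ∉ τ ✗.
  V = {[hotel], [india=juliett], [kilo], [lima]}: π^{-1}(V) = {hotel, india, juliett, kilo, lima} ∈ τ ✓.
Open sets in the quotient: τ_Q = {{}, {[hotel]}, {[india=juliett]}, {[hotel], [india=juliett]}, {[lima]}, {[hotel], [lima]}, {[india=juliett], [lima]}, {[hotel], [india=juliett], [lima]}, {[hotel], [india=juliett], [kilo], [lima]}} (9 elements).


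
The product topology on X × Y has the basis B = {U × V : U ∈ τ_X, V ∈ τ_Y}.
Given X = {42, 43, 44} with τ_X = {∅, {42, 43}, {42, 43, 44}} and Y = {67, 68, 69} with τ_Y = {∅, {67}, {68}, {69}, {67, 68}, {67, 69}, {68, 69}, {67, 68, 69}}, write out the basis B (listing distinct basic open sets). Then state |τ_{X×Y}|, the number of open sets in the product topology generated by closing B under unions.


Basis B = {∅ × ∅, {42, 43} × {67}, {42, 43} × {68}, {42, 43} × {69}, {42, 43, 44} × {67}, {42, 43, 44} × {68}, {42, 43, 44} × {69}, {42, 43} × {67, 68}, {42, 43} × {67, 69}, {42, 43} × {68, 69}, {42, 43} × {67, 68, 69}, {42, 43, 44} × {67, 68}, {42, 43, 44} × {67, 69}, {42, 43, 44} × {68, 69}, {42, 43, 44} × {67, 68, 69}}; |τ_{X×Y}| = 27.

Enumerate products U × V with U ∈ τ_X, V ∈ τ_Y (deduplicated):
  ∅ × ∅ = {} (∅)
  {42, 43} × {67} = {(42,67), (43,67)}
  {42, 43} × {68} = {(42,68), (43,68)}
  {42, 43} × {69} = {(42,69), (43,69)}
  {42, 43, 44} × {67} = {(42,67), (43,67), (44,67)}
  {42, 43, 44} × {68} = {(42,68), (43,68), (44,68)}
  {42, 43, 44} × {69} = {(42,69), (43,69), (44,69)}
  {42, 43} × {67, 68} = {(42,67), (42,68), (43,67), (43,68)}
  {42, 43} × {67, 69} = {(42,67), (42,69), (43,67), (43,69)}
  {42, 43} × {68, 69} = {(42,68), (42,69), (43,68), (43,69)}
  {42, 43} × {67, 68, 69} = {(42,67), (42,68), (42,69), (43,67), (43,68), (43,69)}
  {42, 43, 44} × {67, 68} = {(42,67), (42,68), (43,67), (43,68), (44,67), (44,68)}
  {42, 43, 44} × {67, 69} = {(42,67), (42,69), (43,67), (43,69), (44,67), (44,69)}
  {42, 43, 44} × {68, 69} = {(42,68), (42,69), (43,68), (43,69), (44,68), (44,69)}
  {42, 43, 44} × {67, 68, 69} = {(42,67), (42,68), (42,69), (43,67), (43,68), (43,69), (44,67), (44,68), (44,69)}
These 15 distinct sets form the basis B.
Close under arbitrary unions to get τ_{X×Y}; counting gives |τ_{X×Y}| = 27.


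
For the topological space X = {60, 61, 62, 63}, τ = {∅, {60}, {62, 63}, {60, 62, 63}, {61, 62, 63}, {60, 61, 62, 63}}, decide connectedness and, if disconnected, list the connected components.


(X, τ) is disconnected; components = [{60}, {61, 62, 63}].

Find clopen sets (U ∈ τ with X ∖ U ∈ τ):
  U = ∅, X ∖ U = {60, 61, 62, 63} — both open, so U is clopen.
  U = {60}, X ∖ U = {61, 62, 63} — both open, so U is clopen.
  U = {61, 62, 63}, X ∖ U = {60} — both open, so U is clopen.
  U = {60, 61, 62, 63}, X ∖ U = ∅ — both open, so U is clopen.
Nontrivial clopen(s) exist: e.g. {61, 62, 63}. So (X, τ) is disconnected.
Compute connected components by grouping points that agree on all clopens:
  component: {60}
  component: {61, 62, 63}


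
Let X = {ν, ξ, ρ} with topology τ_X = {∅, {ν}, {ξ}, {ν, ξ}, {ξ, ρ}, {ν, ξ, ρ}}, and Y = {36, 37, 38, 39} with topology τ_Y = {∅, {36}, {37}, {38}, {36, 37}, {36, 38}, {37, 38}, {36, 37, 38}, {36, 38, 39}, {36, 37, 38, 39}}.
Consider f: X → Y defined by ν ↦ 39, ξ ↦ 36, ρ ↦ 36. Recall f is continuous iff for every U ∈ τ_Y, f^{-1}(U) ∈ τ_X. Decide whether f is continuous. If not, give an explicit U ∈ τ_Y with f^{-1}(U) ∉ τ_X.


f IS continuous.

Compute f^{-1}(U) for each U ∈ τ_Y:
  U = ∅: f^{-1}(U) = ∅ ∈ τ_X ✓.
  U = {36}: f^{-1}(U) = {ξ, ρ} ∈ τ_X ✓.
  U = {37}: f^{-1}(U) = ∅ ∈ τ_X ✓.
  U = {38}: f^{-1}(U) = ∅ ∈ τ_X ✓.
  U = {36, 37}: f^{-1}(U) = {ξ, ρ} ∈ τ_X ✓.
  U = {36, 38}: f^{-1}(U) = {ξ, ρ} ∈ τ_X ✓.
  U = {37, 38}: f^{-1}(U) = ∅ ∈ τ_X ✓.
  U = {36, 37, 38}: f^{-1}(U) = {ξ, ρ} ∈ τ_X ✓.
  U = {36, 38, 39}: f^{-1}(U) = {ν, ξ, ρ} ∈ τ_X ✓.
  U = {36, 37, 38, 39}: f^{-1}(U) = {ν, ξ, ρ} ∈ τ_X ✓.
Every preimage lies in τ_X, so f IS continuous.


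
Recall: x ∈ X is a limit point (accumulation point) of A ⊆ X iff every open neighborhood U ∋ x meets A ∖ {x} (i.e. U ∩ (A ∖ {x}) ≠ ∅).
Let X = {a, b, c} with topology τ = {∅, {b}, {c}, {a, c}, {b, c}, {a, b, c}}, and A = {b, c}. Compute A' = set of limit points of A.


A' = {a}

For each x ∈ X, list the open sets U ∈ τ with x ∈ U, then check whether U ∩ (A ∖ {x}) ≠ ∅ for every such U.
  x = a: opens ∋ x are {a, c}, {a, b, c}; each meets A ∖ {a}, so x IS a limit point.
  x = b: open {b} ∋ x has {b} ∩ (A ∖ {b}) = ∅, so x is NOT a limit point.
  x = c: open {c} ∋ x has {c} ∩ (A ∖ {c}) = ∅, so x is NOT a limit point.
Collecting: A' = {a}.


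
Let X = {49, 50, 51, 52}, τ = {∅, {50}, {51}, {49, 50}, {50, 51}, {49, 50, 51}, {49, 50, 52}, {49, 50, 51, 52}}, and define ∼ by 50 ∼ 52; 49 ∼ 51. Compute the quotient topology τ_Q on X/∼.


X/∼ = {[49=51], [50=52]}; |τ_Q| = 2.

Equivalence classes: [49=51], [50=52].
Quotient map π: X → X/∼ sends 49 ↦ [49=51], 50 ↦ [50=52], 51 ↦ [49=51], 52 ↦ [50=52].
For each subset V ⊆ X/∼, compute π^{-1}(V) ⊆ X and check whether π^{-1}(V) ∈ τ. V is open in τ_Q iff π^{-1}(V) ∈ τ.
  V = {}: π^{-1}(V) = ∅ ∈ τ ✓.
  V = {[49=51]}: π^{-1}(V) = {49, 51} ∉ τ ✗.
  V = {[50=52]}: π^{-1}(V) = {50, 52} ∉ τ ✗.
  V = {[49=51], [50=52]}: π^{-1}(V) = {49, 50, 51, 52} ∈ τ ✓.
Open sets in the quotient: τ_Q = {{}, {[49=51], [50=52]}} (2 elements).


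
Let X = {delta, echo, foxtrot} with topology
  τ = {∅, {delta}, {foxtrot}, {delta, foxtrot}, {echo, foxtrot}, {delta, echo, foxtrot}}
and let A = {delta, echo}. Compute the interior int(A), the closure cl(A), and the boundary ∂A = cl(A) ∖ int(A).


int(A) = {delta}, cl(A) = {delta, echo}, ∂A = {echo}.

Closed sets in (X, τ) are complements of opens:
  closed(X, τ) = {∅, {delta}, {echo}, {delta, echo}, {echo, foxtrot}, {delta, echo, foxtrot}}.
int(A) = ⋃ {U ∈ τ : U ⊆ A}. Opens contained in A: ∅, {delta}.
Taking the union of these: int(A) = {delta}.
cl(A) = ⋂ {C closed : A ⊆ C}. Closed sets containing A: {delta, echo}, {delta, echo, foxtrot}.
Intersecting these: cl(A) = {delta, echo}.
∂A = cl(A) ∖ int(A) = {delta, echo} ∖ {delta} = {echo}.


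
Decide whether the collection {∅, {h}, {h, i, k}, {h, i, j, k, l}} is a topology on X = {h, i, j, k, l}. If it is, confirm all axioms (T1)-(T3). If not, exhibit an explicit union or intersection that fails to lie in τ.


τ IS a topology on X.

Axiom (T1): ∅ ∈ τ? Yes; X ∈ τ? Yes.
Axiom (T2/T3): check pairwise unions and intersections of members of τ.
All pairwise intersections and unions checked — each lies in τ. Therefore τ satisfies (T1), (T2), (T3): it IS a topology on X.


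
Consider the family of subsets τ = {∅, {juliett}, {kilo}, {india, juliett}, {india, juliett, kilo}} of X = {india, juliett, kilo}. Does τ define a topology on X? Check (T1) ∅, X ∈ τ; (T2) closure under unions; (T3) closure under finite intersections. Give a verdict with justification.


τ is NOT a topology on X.

Axiom (T1): ∅ ∈ τ? Yes; X ∈ τ? Yes.
Axiom (T2/T3): check pairwise unions and intersections of members of τ.
Counterexample for (T2): {juliett} ∪ {kilo} = {juliett, kilo} ∉ τ. Therefore τ is NOT a topology.


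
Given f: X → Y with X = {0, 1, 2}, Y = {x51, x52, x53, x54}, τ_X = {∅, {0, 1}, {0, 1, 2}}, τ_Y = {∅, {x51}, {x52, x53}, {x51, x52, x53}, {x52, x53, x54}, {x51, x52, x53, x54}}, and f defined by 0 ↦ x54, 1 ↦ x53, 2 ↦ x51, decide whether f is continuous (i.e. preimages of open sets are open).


f is NOT continuous.

Compute f^{-1}(U) for each U ∈ τ_Y:
  U = ∅: f^{-1}(U) = ∅ ∈ τ_X ✓.
  U = {x51}: f^{-1}(U) = {2} ∉ τ_X ✗.
  U = {x52, x53}: f^{-1}(U) = {1} ∉ τ_X ✗.
  U = {x51, x52, x53}: f^{-1}(U) = {1, 2} ∉ τ_X ✗.
  U = {x52, x53, x54}: f^{-1}(U) = {0, 1} ∈ τ_X ✓.
  U = {x51, x52, x53, x54}: f^{-1}(U) = {0, 1, 2} ∈ τ_X ✓.
Found U = {x51} with f^{-1}(U) = {2} not in τ_X. Therefore f is NOT continuous.


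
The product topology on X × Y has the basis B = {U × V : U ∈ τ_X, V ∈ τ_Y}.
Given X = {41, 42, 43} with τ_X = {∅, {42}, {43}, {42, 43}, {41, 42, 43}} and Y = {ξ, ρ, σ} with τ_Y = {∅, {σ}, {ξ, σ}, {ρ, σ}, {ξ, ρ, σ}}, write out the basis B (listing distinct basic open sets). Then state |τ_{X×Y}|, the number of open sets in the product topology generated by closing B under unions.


Basis B = {∅ × ∅, {42} × {σ}, {43} × {σ}, {42} × {ξ, σ}, {42} × {ρ, σ}, {42, 43} × {σ}, {43} × {ξ, σ}, {43} × {ρ, σ}, {41, 42, 43} × {σ}, {42} × {ξ, ρ, σ}, {43} × {ξ, ρ, σ}, {42, 43} × {ξ, σ}, {42, 43} × {ρ, σ}, {41, 42, 43} × {ξ, σ}, {41, 42, 43} × {ρ, σ}, {42, 43} × {ξ, ρ, σ}, {41, 42, 43} × {ξ, ρ, σ}}; |τ_{X×Y}| = 50.

Enumerate products U × V with U ∈ τ_X, V ∈ τ_Y (deduplicated):
  ∅ × ∅ = {} (∅)
  {42} × {σ} = {(42,σ)}
  {43} × {σ} = {(43,σ)}
  {42} × {ξ, σ} = {(42,ξ), (42,σ)}
  {42} × {ρ, σ} = {(42,ρ), (42,σ)}
  {42, 43} × {σ} = {(42,σ), (43,σ)}
  {43} × {ξ, σ} = {(43,ξ), (43,σ)}
  {43} × {ρ, σ} = {(43,ρ), (43,σ)}
  {41, 42, 43} × {σ} = {(41,σ), (42,σ), (43,σ)}
  {42} × {ξ, ρ, σ} = {(42,ξ), (42,ρ), (42,σ)}
  {43} × {ξ, ρ, σ} = {(43,ξ), (43,ρ), (43,σ)}
  {42, 43} × {ξ, σ} = {(42,ξ), (42,σ), (43,ξ), (43,σ)}
  {42, 43} × {ρ, σ} = {(42,ρ), (42,σ), (43,ρ), (43,σ)}
  {41, 42, 43} × {ξ, σ} = {(41,ξ), (41,σ), (42,ξ), (42,σ), (43,ξ), (43,σ)}
  {41, 42, 43} × {ρ, σ} = {(41,ρ), (41,σ), (42,ρ), (42,σ), (43,ρ), (43,σ)}
  {42, 43} × {ξ, ρ, σ} = {(42,ξ), (42,ρ), (42,σ), (43,ξ), (43,ρ), (43,σ)}
  {41, 42, 43} × {ξ, ρ, σ} = {(41,ξ), (41,ρ), (41,σ), (42,ξ), (42,ρ), (42,σ), (43,ξ), (43,ρ), (43,σ)}
These 17 distinct sets form the basis B.
Close under arbitrary unions to get τ_{X×Y}; counting gives |τ_{X×Y}| = 50.


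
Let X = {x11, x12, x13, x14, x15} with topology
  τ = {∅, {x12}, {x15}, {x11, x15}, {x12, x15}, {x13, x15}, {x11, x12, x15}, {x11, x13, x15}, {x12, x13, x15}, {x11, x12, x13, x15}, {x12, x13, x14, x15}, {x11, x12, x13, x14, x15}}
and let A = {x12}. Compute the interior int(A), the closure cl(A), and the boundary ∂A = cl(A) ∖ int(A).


int(A) = {x12}, cl(A) = {x12, x14}, ∂A = {x14}.

Closed sets in (X, τ) are complements of opens:
  closed(X, τ) = {∅, {x11}, {x14}, {x11, x14}, {x12, x14}, {x13, x14}, {x11, x12, x14}, {x11, x13, x14}, {x12, x13, x14}, {x11, x12, x13, x14}, {x11, x13, x14, x15}, {x11, x12, x13, x14, x15}}.
int(A) = ⋃ {U ∈ τ : U ⊆ A}. Opens contained in A: ∅, {x12}.
Taking the union of these: int(A) = {x12}.
cl(A) = ⋂ {C closed : A ⊆ C}. Closed sets containing A: {x12, x14}, {x11, x12, x14}, {x12, x13, x14}, {x11, x12, x13, x14}, {x11, x12, x13, x14, x15}.
Intersecting these: cl(A) = {x12, x14}.
∂A = cl(A) ∖ int(A) = {x12, x14} ∖ {x12} = {x14}.


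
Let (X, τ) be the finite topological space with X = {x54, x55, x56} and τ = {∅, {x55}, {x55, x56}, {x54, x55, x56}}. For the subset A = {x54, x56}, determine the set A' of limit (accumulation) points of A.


A' = {x54}

For each x ∈ X, list the open sets U ∈ τ with x ∈ U, then check whether U ∩ (A ∖ {x}) ≠ ∅ for every such U.
  x = x54: opens ∋ x are {x54, x55, x56}; each meets A ∖ {x54}, so x IS a limit point.
  x = x55: open {x55} ∋ x has {x55} ∩ (A ∖ {x55}) = ∅, so x is NOT a limit point.
  x = x56: open {x55, x56} ∋ x has {x55, x56} ∩ (A ∖ {x56}) = ∅, so x is NOT a limit point.
Collecting: A' = {x54}.


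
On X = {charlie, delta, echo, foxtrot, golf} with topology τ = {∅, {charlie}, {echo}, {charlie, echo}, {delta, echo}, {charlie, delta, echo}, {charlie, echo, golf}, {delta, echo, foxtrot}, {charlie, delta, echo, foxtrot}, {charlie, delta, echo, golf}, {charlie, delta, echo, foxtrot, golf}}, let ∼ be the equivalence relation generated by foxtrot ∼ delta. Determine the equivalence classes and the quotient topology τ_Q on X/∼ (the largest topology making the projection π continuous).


X/∼ = {[charlie], [delta=foxtrot], [echo], [golf]}; |τ_Q| = 8.

Equivalence classes: [charlie], [delta=foxtrot], [echo], [golf].
Quotient map π: X → X/∼ sends charlie ↦ [charlie], delta ↦ [delta=foxtrot], echo ↦ [echo], foxtrot ↦ [delta=foxtrot], golf ↦ [golf].
For each subset V ⊆ X/∼, compute π^{-1}(V) ⊆ X and check whether π^{-1}(V) ∈ τ. V is open in τ_Q iff π^{-1}(V) ∈ τ.
  V = {}: π^{-1}(V) = ∅ ∈ τ ✓.
  V = {[charlie]}: π^{-1}(V) = {charlie} ∈ τ ✓.
  V = {[delta=foxtrot]}: π^{-1}(V) = {delta, foxtrot} ∉ τ ✗.
  V = {[charlie], [delta=foxtrot]}: π^{-1}(V) = {charlie, delta, foxtrot} ∉ τ ✗.
  V = {[echo]}: π^{-1}(V) = {echo} ∈ τ ✓.
  V = {[charlie], [echo]}: π^{-1}(V) = {charlie, echo} ∈ τ ✓.
  V = {[delta=foxtrot], [echo]}: π^{-1}(V) = {delta, echo, foxtrot} ∈ τ ✓.
  V = {[charlie], [delta=foxtrot], [echo]}: π^{-1}(V) = {charlie, delta, echo, foxtrot} ∈ τ ✓.
  V = {[golf]}: π^{-1}(V) = {golf} ∉ τ ✗.
  V = {[charlie], [golf]}: π^{-1}(V) = {charlie, golf} ∉ τ ✗.
  V = {[delta=foxtrot], [golf]}: π^{-1}(V) = {delta, foxtrot, golf} ∉ τ ✗.
  V = {[charlie], [delta=foxtrot], [golf]}: π^{-1}(V) = {charlie, delta, foxtrot, golf} ∉ τ ✗.
  V = {[echo], [golf]}: π^{-1}(V) = {echo, golf} ∉ τ ✗.
  V = {[charlie], [echo], [golf]}: π^{-1}(V) = {charlie, echo, golf} ∈ τ ✓.
  V = {[delta=foxtrot], [echo], [golf]}: π^{-1}(V) = {delta, echo, foxtrot, golf} ∉ τ ✗.
  V = {[charlie], [delta=foxtrot], [echo], [golf]}: π^{-1}(V) = {charlie, delta, echo, foxtrot, golf} ∈ τ ✓.
Open sets in the quotient: τ_Q = {{}, {[charlie]}, {[echo]}, {[charlie], [echo]}, {[delta=foxtrot], [echo]}, {[charlie], [delta=foxtrot], [echo]}, {[charlie], [echo], [golf]}, {[charlie], [delta=foxtrot], [echo], [golf]}} (8 elements).


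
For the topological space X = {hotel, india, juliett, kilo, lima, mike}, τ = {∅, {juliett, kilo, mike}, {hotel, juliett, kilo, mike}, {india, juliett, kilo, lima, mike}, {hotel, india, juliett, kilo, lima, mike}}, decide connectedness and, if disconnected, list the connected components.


(X, τ) is connected.

Find clopen sets (U ∈ τ with X ∖ U ∈ τ):
  U = ∅, X ∖ U = {hotel, india, juliett, kilo, lima, mike} — both open, so U is clopen.
  U = {hotel, india, juliett, kilo, lima, mike}, X ∖ U = ∅ — both open, so U is clopen.
Only trivial clopens (∅ and X) exist, so (X, τ) is connected.
Compute connected components by grouping points that agree on all clopens:
  component: {hotel, india, juliett, kilo, lima, mike}


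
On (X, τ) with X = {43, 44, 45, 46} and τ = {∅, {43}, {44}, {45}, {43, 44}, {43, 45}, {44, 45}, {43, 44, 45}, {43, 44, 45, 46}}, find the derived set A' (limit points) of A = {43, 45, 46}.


A' = {46}

For each x ∈ X, list the open sets U ∈ τ with x ∈ U, then check whether U ∩ (A ∖ {x}) ≠ ∅ for every such U.
  x = 43: open {43} ∋ x has {43} ∩ (A ∖ {43}) = ∅, so x is NOT a limit point.
  x = 44: open {44} ∋ x has {44} ∩ (A ∖ {44}) = ∅, so x is NOT a limit point.
  x = 45: open {45} ∋ x has {45} ∩ (A ∖ {45}) = ∅, so x is NOT a limit point.
  x = 46: opens ∋ x are {43, 44, 45, 46}; each meets A ∖ {46}, so x IS a limit point.
Collecting: A' = {46}.


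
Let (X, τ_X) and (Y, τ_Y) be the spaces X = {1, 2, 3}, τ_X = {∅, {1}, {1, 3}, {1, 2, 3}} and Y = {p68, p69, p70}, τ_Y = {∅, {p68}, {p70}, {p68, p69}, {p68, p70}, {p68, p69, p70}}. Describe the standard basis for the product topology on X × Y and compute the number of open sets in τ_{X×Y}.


Basis B = {∅ × ∅, {1} × {p68}, {1} × {p70}, {1} × {p68, p69}, {1} × {p68, p70}, {1, 3} × {p68}, {1, 3} × {p70}, {1} × {p68, p69, p70}, {1, 2, 3} × {p68}, {1, 2, 3} × {p70}, {1, 3} × {p68, p69}, {1, 3} × {p68, p70}, {1, 3} × {p68, p69, p70}, {1, 2, 3} × {p68, p69}, {1, 2, 3} × {p68, p70}, {1, 2, 3} × {p68, p69, p70}}; |τ_{X×Y}| = 40.

Enumerate products U × V with U ∈ τ_X, V ∈ τ_Y (deduplicated):
  ∅ × ∅ = {} (∅)
  {1} × {p68} = {(1,p68)}
  {1} × {p70} = {(1,p70)}
  {1} × {p68, p69} = {(1,p68), (1,p69)}
  {1} × {p68, p70} = {(1,p68), (1,p70)}
  {1, 3} × {p68} = {(1,p68), (3,p68)}
  {1, 3} × {p70} = {(1,p70), (3,p70)}
  {1} × {p68, p69, p70} = {(1,p68), (1,p69), (1,p70)}
  {1, 2, 3} × {p68} = {(1,p68), (2,p68), (3,p68)}
  {1, 2, 3} × {p70} = {(1,p70), (2,p70), (3,p70)}
  {1, 3} × {p68, p69} = {(1,p68), (1,p69), (3,p68), (3,p69)}
  {1, 3} × {p68, p70} = {(1,p68), (1,p70), (3,p68), (3,p70)}
  {1, 3} × {p68, p69, p70} = {(1,p68), (1,p69), (1,p70), (3,p68), (3,p69), (3,p70)}
  {1, 2, 3} × {p68, p69} = {(1,p68), (1,p69), (2,p68), (2,p69), (3,p68), (3,p69)}
  {1, 2, 3} × {p68, p70} = {(1,p68), (1,p70), (2,p68), (2,p70), (3,p68), (3,p70)}
  {1, 2, 3} × {p68, p69, p70} = {(1,p68), (1,p69), (1,p70), (2,p68), (2,p69), (2,p70), (3,p68), (3,p69), (3,p70)}
These 16 distinct sets form the basis B.
Close under arbitrary unions to get τ_{X×Y}; counting gives |τ_{X×Y}| = 40.


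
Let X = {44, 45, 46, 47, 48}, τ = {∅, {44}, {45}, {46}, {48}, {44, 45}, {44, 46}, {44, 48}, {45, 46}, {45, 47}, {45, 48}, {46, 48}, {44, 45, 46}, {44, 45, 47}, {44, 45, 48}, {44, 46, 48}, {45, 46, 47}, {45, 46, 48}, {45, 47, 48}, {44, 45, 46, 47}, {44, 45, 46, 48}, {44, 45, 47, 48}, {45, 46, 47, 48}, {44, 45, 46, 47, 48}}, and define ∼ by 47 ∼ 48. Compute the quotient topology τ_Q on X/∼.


X/∼ = {[44], [45], [46], [47=48]}; |τ_Q| = 12.

Equivalence classes: [44], [45], [46], [47=48].
Quotient map π: X → X/∼ sends 44 ↦ [44], 45 ↦ [45], 46 ↦ [46], 47 ↦ [47=48], 48 ↦ [47=48].
For each subset V ⊆ X/∼, compute π^{-1}(V) ⊆ X and check whether π^{-1}(V) ∈ τ. V is open in τ_Q iff π^{-1}(V) ∈ τ.
  V = {}: π^{-1}(V) = ∅ ∈ τ ✓.
  V = {[44]}: π^{-1}(V) = {44} ∈ τ ✓.
  V = {[45]}: π^{-1}(V) = {45} ∈ τ ✓.
  V = {[44], [45]}: π^{-1}(V) = {44, 45} ∈ τ ✓.
  V = {[46]}: π^{-1}(V) = {46} ∈ τ ✓.
  V = {[44], [46]}: π^{-1}(V) = {44, 46} ∈ τ ✓.
  V = {[45], [46]}: π^{-1}(V) = {45, 46} ∈ τ ✓.
  V = {[44], [45], [46]}: π^{-1}(V) = {44, 45, 46} ∈ τ ✓.
  V = {[47=48]}: π^{-1}(V) = {47, 48} ∉ τ ✗.
  V = {[44], [47=48]}: π^{-1}(V) = {44, 47, 48} ∉ τ ✗.
  V = {[45], [47=48]}: π^{-1}(V) = {45, 47, 48} ∈ τ ✓.
  V = {[44], [45], [47=48]}: π^{-1}(V) = {44, 45, 47, 48} ∈ τ ✓.
  V = {[46], [47=48]}: π^{-1}(V) = {46, 47, 48} ∉ τ ✗.
  V = {[44], [46], [47=48]}: π^{-1}(V) = {44, 46, 47, 48} ∉ τ ✗.
  V = {[45], [46], [47=48]}: π^{-1}(V) = {45, 46, 47, 48} ∈ τ ✓.
  V = {[44], [45], [46], [47=48]}: π^{-1}(V) = {44, 45, 46, 47, 48} ∈ τ ✓.
Open sets in the quotient: τ_Q = {{}, {[44]}, {[45]}, {[44], [45]}, {[46]}, {[44], [46]}, {[45], [46]}, {[44], [45], [46]}, {[45], [47=48]}, {[44], [45], [47=48]}, {[45], [46], [47=48]}, {[44], [45], [46], [47=48]}} (12 elements).


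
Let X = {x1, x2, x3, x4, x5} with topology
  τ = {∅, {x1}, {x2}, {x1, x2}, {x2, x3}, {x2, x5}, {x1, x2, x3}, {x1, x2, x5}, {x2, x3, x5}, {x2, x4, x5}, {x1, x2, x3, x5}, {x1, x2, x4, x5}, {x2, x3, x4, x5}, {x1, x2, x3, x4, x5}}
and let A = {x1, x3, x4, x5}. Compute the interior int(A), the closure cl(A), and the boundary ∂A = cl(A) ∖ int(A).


int(A) = {x1}, cl(A) = {x1, x3, x4, x5}, ∂A = {x3, x4, x5}.

Closed sets in (X, τ) are complements of opens:
  closed(X, τ) = {∅, {x1}, {x3}, {x4}, {x1, x3}, {x1, x4}, {x3, x4}, {x4, x5}, {x1, x3, x4}, {x1, x4, x5}, {x3, x4, x5}, {x1, x3, x4, x5}, {x2, x3, x4, x5}, {x1, x2, x3, x4, x5}}.
int(A) = ⋃ {U ∈ τ : U ⊆ A}. Opens contained in A: ∅, {x1}.
Taking the union of these: int(A) = {x1}.
cl(A) = ⋂ {C closed : A ⊆ C}. Closed sets containing A: {x1, x3, x4, x5}, {x1, x2, x3, x4, x5}.
Intersecting these: cl(A) = {x1, x3, x4, x5}.
∂A = cl(A) ∖ int(A) = {x1, x3, x4, x5} ∖ {x1} = {x3, x4, x5}.


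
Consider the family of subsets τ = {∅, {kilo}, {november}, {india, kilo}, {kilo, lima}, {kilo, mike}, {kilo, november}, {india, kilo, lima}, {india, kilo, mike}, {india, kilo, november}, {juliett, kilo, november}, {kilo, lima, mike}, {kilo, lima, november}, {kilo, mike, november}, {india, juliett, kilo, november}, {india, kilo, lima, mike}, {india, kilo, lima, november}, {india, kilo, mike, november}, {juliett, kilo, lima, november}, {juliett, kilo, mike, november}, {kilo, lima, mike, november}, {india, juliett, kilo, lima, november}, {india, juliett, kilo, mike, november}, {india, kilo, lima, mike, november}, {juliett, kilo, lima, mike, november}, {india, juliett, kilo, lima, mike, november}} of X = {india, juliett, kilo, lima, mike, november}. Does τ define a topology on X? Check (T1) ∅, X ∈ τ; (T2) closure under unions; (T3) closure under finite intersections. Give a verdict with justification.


τ IS a topology on X.

Axiom (T1): ∅ ∈ τ? Yes; X ∈ τ? Yes.
Axiom (T2/T3): check pairwise unions and intersections of members of τ.
All pairwise intersections and unions checked — each lies in τ. Therefore τ satisfies (T1), (T2), (T3): it IS a topology on X.


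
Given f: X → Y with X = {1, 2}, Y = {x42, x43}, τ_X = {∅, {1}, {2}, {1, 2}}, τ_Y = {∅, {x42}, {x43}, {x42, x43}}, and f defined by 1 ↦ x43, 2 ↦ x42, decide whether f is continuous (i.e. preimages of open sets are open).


f IS continuous.

Compute f^{-1}(U) for each U ∈ τ_Y:
  U = ∅: f^{-1}(U) = ∅ ∈ τ_X ✓.
  U = {x42}: f^{-1}(U) = {2} ∈ τ_X ✓.
  U = {x43}: f^{-1}(U) = {1} ∈ τ_X ✓.
  U = {x42, x43}: f^{-1}(U) = {1, 2} ∈ τ_X ✓.
Every preimage lies in τ_X, so f IS continuous.


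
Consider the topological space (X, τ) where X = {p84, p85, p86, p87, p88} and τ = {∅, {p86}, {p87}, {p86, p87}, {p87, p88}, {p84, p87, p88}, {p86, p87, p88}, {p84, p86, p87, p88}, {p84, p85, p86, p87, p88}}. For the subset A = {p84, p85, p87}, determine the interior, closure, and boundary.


int(A) = {p87}, cl(A) = {p84, p85, p87, p88}, ∂A = {p84, p85, p88}.

Closed sets in (X, τ) are complements of opens:
  closed(X, τ) = {∅, {p85}, {p84, p85}, {p85, p86}, {p84, p85, p86}, {p84, p85, p88}, {p84, p85, p86, p88}, {p84, p85, p87, p88}, {p84, p85, p86, p87, p88}}.
int(A) = ⋃ {U ∈ τ : U ⊆ A}. Opens contained in A: ∅, {p87}.
Taking the union of these: int(A) = {p87}.
cl(A) = ⋂ {C closed : A ⊆ C}. Closed sets containing A: {p84, p85, p87, p88}, {p84, p85, p86, p87, p88}.
Intersecting these: cl(A) = {p84, p85, p87, p88}.
∂A = cl(A) ∖ int(A) = {p84, p85, p87, p88} ∖ {p87} = {p84, p85, p88}.


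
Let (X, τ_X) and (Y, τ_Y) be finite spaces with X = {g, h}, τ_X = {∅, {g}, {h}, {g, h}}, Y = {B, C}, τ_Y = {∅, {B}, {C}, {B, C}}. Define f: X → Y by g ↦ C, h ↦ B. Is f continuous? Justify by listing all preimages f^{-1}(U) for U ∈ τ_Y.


f IS continuous.

Compute f^{-1}(U) for each U ∈ τ_Y:
  U = ∅: f^{-1}(U) = ∅ ∈ τ_X ✓.
  U = {B}: f^{-1}(U) = {h} ∈ τ_X ✓.
  U = {C}: f^{-1}(U) = {g} ∈ τ_X ✓.
  U = {B, C}: f^{-1}(U) = {g, h} ∈ τ_X ✓.
Every preimage lies in τ_X, so f IS continuous.


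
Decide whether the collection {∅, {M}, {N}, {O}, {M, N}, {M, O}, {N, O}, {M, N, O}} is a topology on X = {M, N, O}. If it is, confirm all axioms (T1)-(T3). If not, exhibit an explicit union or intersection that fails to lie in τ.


τ IS a topology on X.

Axiom (T1): ∅ ∈ τ? Yes; X ∈ τ? Yes.
Axiom (T2/T3): check pairwise unions and intersections of members of τ.
All pairwise intersections and unions checked — each lies in τ. Therefore τ satisfies (T1), (T2), (T3): it IS a topology on X.


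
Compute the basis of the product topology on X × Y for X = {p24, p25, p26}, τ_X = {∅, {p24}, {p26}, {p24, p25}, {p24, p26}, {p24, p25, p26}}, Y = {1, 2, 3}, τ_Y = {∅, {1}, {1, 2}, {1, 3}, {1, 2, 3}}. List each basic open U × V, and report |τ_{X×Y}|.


Basis B = {∅ × ∅, {p24} × {1}, {p26} × {1}, {p24} × {1, 2}, {p24} × {1, 3}, {p24, p25} × {1}, {p24, p26} × {1}, {p26} × {1, 2}, {p26} × {1, 3}, {p24} × {1, 2, 3}, {p24, p25, p26} × {1}, {p26} × {1, 2, 3}, {p24, p25} × {1, 2}, {p24, p26} × {1, 2}, {p24, p25} × {1, 3}, {p24, p26} × {1, 3}, {p24, p25} × {1, 2, 3}, {p24, p26} × {1, 2, 3}, {p24, p25, p26} × {1, 2}, {p24, p25, p26} × {1, 3}, {p24, p25, p26} × {1, 2, 3}}; |τ_{X×Y}| = 70.

Enumerate products U × V with U ∈ τ_X, V ∈ τ_Y (deduplicated):
  ∅ × ∅ = {} (∅)
  {p24} × {1} = {(p24,1)}
  {p26} × {1} = {(p26,1)}
  {p24} × {1, 2} = {(p24,1), (p24,2)}
  {p24} × {1, 3} = {(p24,1), (p24,3)}
  {p24, p25} × {1} = {(p24,1), (p25,1)}
  {p24, p26} × {1} = {(p24,1), (p26,1)}
  {p26} × {1, 2} = {(p26,1), (p26,2)}
  {p26} × {1, 3} = {(p26,1), (p26,3)}
  {p24} × {1, 2, 3} = {(p24,1), (p24,2), (p24,3)}
  {p24, p25, p26} × {1} = {(p24,1), (p25,1), (p26,1)}
  {p26} × {1, 2, 3} = {(p26,1), (p26,2), (p26,3)}
  {p24, p25} × {1, 2} = {(p24,1), (p24,2), (p25,1), (p25,2)}
  {p24, p26} × {1, 2} = {(p24,1), (p24,2), (p26,1), (p26,2)}
  {p24, p25} × {1, 3} = {(p24,1), (p24,3), (p25,1), (p25,3)}
  {p24, p26} × {1, 3} = {(p24,1), (p24,3), (p26,1), (p26,3)}
  {p24, p25} × {1, 2, 3} = {(p24,1), (p24,2), (p24,3), (p25,1), (p25,2), (p25,3)}
  {p24, p26} × {1, 2, 3} = {(p24,1), (p24,2), (p24,3), (p26,1), (p26,2), (p26,3)}
  {p24, p25, p26} × {1, 2} = {(p24,1), (p24,2), (p25,1), (p25,2), (p26,1), (p26,2)}
  {p24, p25, p26} × {1, 3} = {(p24,1), (p24,3), (p25,1), (p25,3), (p26,1), (p26,3)}
  {p24, p25, p26} × {1, 2, 3} = {(p24,1), (p24,2), (p24,3), (p25,1), (p25,2), (p25,3), (p26,1), (p26,2), (p26,3)}
These 21 distinct sets form the basis B.
Close under arbitrary unions to get τ_{X×Y}; counting gives |τ_{X×Y}| = 70.
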